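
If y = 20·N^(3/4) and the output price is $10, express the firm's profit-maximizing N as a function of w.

N(w) = (150/w)^(4)

MP_N = (3/4)·20·N^(-1/4) = 15·N^(-1/4).
Setting P·MP_N = w: 150·N^(-1/4) = w.
Solving for N: N^(-1/4) = w/150, so N = (150/w)^(4).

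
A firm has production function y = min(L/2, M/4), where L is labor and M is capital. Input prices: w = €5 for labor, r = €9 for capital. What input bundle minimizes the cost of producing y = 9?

With a fixed-proportions technology, the cost-minimizing bundle uses no slack in either input: L/2 = M/4 = y.
So L = 2·9 = 18 and M = 4·9 = 36.

L* = 18, M* = 36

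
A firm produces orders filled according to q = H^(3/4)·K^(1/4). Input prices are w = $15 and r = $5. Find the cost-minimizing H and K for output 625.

Cost minimization requires the marginal rate of technical substitution to equal the input-price ratio: MP_H/MP_K = w/r.
Here MP_H/MP_K = (3/4)·(K/H)/(1/4) = 3·(K/H). Setting this equal to 15/5 = 3 gives K = H.
Substituting into q = 625: H^(3/4)·(H)^(1/4) = 625.
Solving, H = 625 and K = 625.

H* = 625, K* = 625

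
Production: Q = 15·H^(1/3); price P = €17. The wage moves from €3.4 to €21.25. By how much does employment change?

ΔH = -117

From P·MP_H = w with MP_H = 5·H^(-2/3), the labor demand is H(w) = (85/w)^(3/2).
At w = 3.4: H = 125. At w = 21.25: H = 8.
ΔH = 8 − 125 = -117.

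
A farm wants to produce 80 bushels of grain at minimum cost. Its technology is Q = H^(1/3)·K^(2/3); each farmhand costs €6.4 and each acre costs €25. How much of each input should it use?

H* = 125, K* = 64

Cost minimization requires the marginal rate of technical substitution to equal the input-price ratio: MP_H/MP_K = w/r.
Here MP_H/MP_K = (1/3)·(K/H)/(2/3) = 0.5·(K/H). Setting this equal to 6.4/25 = 0.256 gives K = 0.512H.
Substituting into Q = 80: H^(1/3)·(0.512H)^(2/3) = 80.
Solving, H = 125 and K = 64.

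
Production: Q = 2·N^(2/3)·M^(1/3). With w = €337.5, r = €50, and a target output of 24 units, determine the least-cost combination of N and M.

Cost minimization requires the marginal rate of technical substitution to equal the input-price ratio: MP_N/MP_M = w/r.
Here MP_N/MP_M = (2/3)·(M/N)/(1/3) = 2·(M/N). Setting this equal to 337.5/50 = 6.75 gives M = 3.375N.
Substituting into Q = 24: 2·N^(2/3)·(3.375N)^(1/3) = 24.
Solving, N = 8 and M = 27.

N* = 8, M* = 27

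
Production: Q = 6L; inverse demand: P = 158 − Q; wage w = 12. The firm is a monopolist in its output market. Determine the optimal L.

Marginal revenue from the inverse demand is MR = 158 − 2Q.
The marginal product is MP_L = 6.
A monopolist hires until marginal revenue product equals the wage: MR·MP_L = w.
(158 − 12L)·6 = 12, so L = 13.

L* = 13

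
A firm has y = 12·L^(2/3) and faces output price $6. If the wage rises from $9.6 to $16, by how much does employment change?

ΔL = -98

From P·MP_L = w with MP_L = 8·L^(-1/3), the labor demand is L(w) = (48/w)^(3).
At w = 9.6: L = 125. At w = 16: L = 27.
ΔL = 27 − 125 = -98.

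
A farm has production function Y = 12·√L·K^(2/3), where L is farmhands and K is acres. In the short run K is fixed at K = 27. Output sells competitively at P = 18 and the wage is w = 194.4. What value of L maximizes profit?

With K = 27, MP_L = (1/2)·12·L^(-1/2)·27^(2/3) = 54·L^(-1/2).
Profit maximization for a price taker requires P·MP_L = w: 18·54·L^(-1/2) = 194.4.
So L^(-1/2) = 0.2, which gives L = 25.

L* = 25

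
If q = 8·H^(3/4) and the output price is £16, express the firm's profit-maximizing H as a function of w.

H(w) = (96/w)^(4)

MP_H = (3/4)·8·H^(-1/4) = 6·H^(-1/4).
Setting P·MP_H = w: 96·H^(-1/4) = w.
Solving for H: H^(-1/4) = w/96, so H = (96/w)^(4).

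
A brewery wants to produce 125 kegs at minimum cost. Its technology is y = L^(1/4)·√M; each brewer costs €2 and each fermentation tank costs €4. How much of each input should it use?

Cost minimization requires the marginal rate of technical substitution to equal the input-price ratio: MP_L/MP_M = w/r.
Here MP_L/MP_M = (1/4)·(M/L)/(1/2) = 0.5·(M/L). Setting this equal to 2/4 = 0.5 gives M = L.
Substituting into y = 125: L^(1/4)·(L)^(1/2) = 125.
Solving, L = 625 and M = 625.

L* = 625, M* = 625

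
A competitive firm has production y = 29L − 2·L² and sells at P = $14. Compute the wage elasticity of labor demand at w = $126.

From P·MP_L = w with MP_L = 29 − 4L, labor demand is L(w) = (29 − w/14)/4.
dL/dw = −1/(56) = -1/56.
At w = 126, L = 5, so ε = (dL/dw)·(w/L) = (-1/56)·(126/5) = -0.45.

ε = -0.45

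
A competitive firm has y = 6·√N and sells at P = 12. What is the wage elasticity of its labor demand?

ε = -2

MP_N = (1/2)·6·N^(-1/2), so P·MP_N = w gives 36·N^(-1/2) = w.
Solving, N(w) = (36/w)^(2). This is a constant-elasticity form: N ∝ w^(−2), so ε = −2.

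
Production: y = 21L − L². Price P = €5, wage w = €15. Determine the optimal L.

The marginal product of L is MP_L = 21 − 2L.
A price-taking firm hires until the value of the marginal product equals the wage: P·MP_L = w, so 5·(21 − 2L) = 15.
Then 21 − 2L = 3, giving L = 9.

L* = 9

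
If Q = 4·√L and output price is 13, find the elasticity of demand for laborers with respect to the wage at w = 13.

MP_L = (1/2)·4·L^(-1/2), so P·MP_L = w gives 26·L^(-1/2) = w.
Solving, L(w) = (26/w)^(2). This is a constant-elasticity form: L ∝ w^(−2), so ε = −2.

ε = -2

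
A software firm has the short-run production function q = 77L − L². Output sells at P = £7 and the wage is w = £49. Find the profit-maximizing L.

The marginal product of L is MP_L = 77 − 2L.
A price-taking firm hires until the value of the marginal product equals the wage: P·MP_L = w, so 7·(77 − 2L) = 49.
Then 77 − 2L = 7, giving L = 35.

L* = 35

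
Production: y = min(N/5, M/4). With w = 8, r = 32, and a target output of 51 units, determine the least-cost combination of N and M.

With a fixed-proportions technology, the cost-minimizing bundle uses no slack in either input: N/5 = M/4 = y.
So N = 5·51 = 255 and M = 4·51 = 204.

N* = 255, M* = 204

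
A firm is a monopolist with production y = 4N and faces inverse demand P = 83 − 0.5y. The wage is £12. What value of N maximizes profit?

Marginal revenue from the inverse demand is MR = 83 − y.
The marginal product is MP_N = 4.
A monopolist hires until marginal revenue product equals the wage: MR·MP_N = w.
(83 − 4N)·4 = 12, so N = 20.

N* = 20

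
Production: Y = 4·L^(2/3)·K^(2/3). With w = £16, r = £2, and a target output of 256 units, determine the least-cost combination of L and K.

L* = 8, K* = 64

Cost minimization requires the marginal rate of technical substitution to equal the input-price ratio: MP_L/MP_K = w/r.
Here MP_L/MP_K = (2/3)·(K/L)/(2/3) = (K/L). Setting this equal to 16/2 = 8 gives K = 8L.
Substituting into Y = 256: 4·L^(2/3)·(8L)^(2/3) = 256.
Solving, L = 8 and K = 64.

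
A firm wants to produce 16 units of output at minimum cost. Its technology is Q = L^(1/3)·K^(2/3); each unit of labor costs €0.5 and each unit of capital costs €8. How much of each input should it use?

L* = 64, K* = 8

Cost minimization requires the marginal rate of technical substitution to equal the input-price ratio: MP_L/MP_K = w/r.
Here MP_L/MP_K = (1/3)·(K/L)/(2/3) = 0.5·(K/L). Setting this equal to 0.5/8 = 0.0625 gives K = 0.125L.
Substituting into Q = 16: L^(1/3)·(0.125L)^(2/3) = 16.
Solving, L = 64 and K = 8.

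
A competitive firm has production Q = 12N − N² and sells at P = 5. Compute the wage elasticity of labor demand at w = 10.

From P·MP_N = w with MP_N = 12 − 2N, labor demand is N(w) = (12 − w/5)/2.
dN/dw = −1/(10) = -0.1.
At w = 10, N = 5, so ε = (dN/dw)·(w/N) = (-0.1)·(10/5) = -0.2.

ε = -0.2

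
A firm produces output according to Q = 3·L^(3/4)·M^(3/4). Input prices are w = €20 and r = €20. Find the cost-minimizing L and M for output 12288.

L* = 256, M* = 256

Cost minimization requires the marginal rate of technical substitution to equal the input-price ratio: MP_L/MP_M = w/r.
Here MP_L/MP_M = (3/4)·(M/L)/(3/4) = (M/L). Setting this equal to 20/20 = 1 gives M = L.
Substituting into Q = 12288: 3·L^(3/4)·(L)^(3/4) = 12288.
Solving, L = 256 and M = 256.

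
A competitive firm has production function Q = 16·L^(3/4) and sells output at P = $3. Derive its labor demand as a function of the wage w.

L(w) = 1679616/w^(4)

MP_L = (3/4)·16·L^(-1/4) = 12·L^(-1/4).
Setting P·MP_L = w: 36·L^(-1/4) = w.
Solving for L: L^(-1/4) = w/36, so L = (36/w)^(4).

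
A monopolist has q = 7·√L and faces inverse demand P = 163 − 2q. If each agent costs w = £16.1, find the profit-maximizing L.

Marginal revenue from the inverse demand is MR = 163 − 4q.
The marginal product is MP_L = 3.5·L^(-1/2).
A monopolist hires until marginal revenue product equals the wage: MR·MP_L = w.
At L, q = 7·√L. Substituting and solving: (163 − 28·√L)·3.5·L^(-1/2) = 16.1 gives L = 25.

L* = 25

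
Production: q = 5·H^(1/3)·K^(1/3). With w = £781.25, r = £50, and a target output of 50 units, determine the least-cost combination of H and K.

Cost minimization requires the marginal rate of technical substitution to equal the input-price ratio: MP_H/MP_K = w/r.
Here MP_H/MP_K = (1/3)·(K/H)/(1/3) = (K/H). Setting this equal to 781.25/50 = 15.625 gives K = 15.625H.
Substituting into q = 50: 5·H^(1/3)·(15.625H)^(1/3) = 50.
Solving, H = 8 and K = 125.

H* = 8, K* = 125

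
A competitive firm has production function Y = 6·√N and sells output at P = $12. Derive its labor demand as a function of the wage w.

MP_N = (1/2)·6·N^(-1/2) = 3·N^(-1/2).
Setting P·MP_N = w: 36·N^(-1/2) = w.
Solving for N: N^(-1/2) = w/36, so N = (36/w)^(2).

N(w) = 1296/w²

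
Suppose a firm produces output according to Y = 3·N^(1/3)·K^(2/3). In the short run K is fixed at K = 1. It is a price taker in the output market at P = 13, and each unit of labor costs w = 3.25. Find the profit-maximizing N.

With K = 1, MP_N = (1/3)·3·N^(-2/3)·1^(2/3) = N^(-2/3).
Profit maximization for a price taker requires P·MP_N = w: 13·N^(-2/3) = 3.25.
So N^(-2/3) = 0.25, which gives N = 8.

N* = 8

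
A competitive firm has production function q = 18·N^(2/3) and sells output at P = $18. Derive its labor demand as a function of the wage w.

N(w) = (216/w)^(3)

MP_N = (2/3)·18·N^(-1/3) = 12·N^(-1/3).
Setting P·MP_N = w: 216·N^(-1/3) = w.
Solving for N: N^(-1/3) = w/216, so N = (216/w)^(3).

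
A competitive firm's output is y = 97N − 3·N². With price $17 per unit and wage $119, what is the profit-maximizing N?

N* = 15

The marginal product of N is MP_N = 97 − 6N.
A price-taking firm hires until the value of the marginal product equals the wage: P·MP_N = w, so 17·(97 − 6N) = 119.
Then 97 − 6N = 7, giving N = 15.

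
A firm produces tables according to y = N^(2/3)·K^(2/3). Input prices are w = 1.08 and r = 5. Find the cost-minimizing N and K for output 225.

Cost minimization requires the marginal rate of technical substitution to equal the input-price ratio: MP_N/MP_K = w/r.
Here MP_N/MP_K = (2/3)·(K/N)/(2/3) = (K/N). Setting this equal to 1.08/5 = 0.216 gives K = 0.216N.
Substituting into y = 225: N^(2/3)·(0.216N)^(2/3) = 225.
Solving, N = 125 and K = 27.

N* = 125, K* = 27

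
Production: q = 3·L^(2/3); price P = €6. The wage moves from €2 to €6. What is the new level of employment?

From P·MP_L = w with MP_L = 2·L^(-1/3), the labor demand is L(w) = (12/w)^(3).
At w = 2: L = 216. At w = 6: L = 8.

L* = 8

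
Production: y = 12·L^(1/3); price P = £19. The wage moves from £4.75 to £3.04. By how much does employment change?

From P·MP_L = w with MP_L = 4·L^(-2/3), the labor demand is L(w) = (76/w)^(3/2).
At w = 4.75: L = 64. At w = 3.04: L = 125.
ΔL = 125 − 64 = 61.

ΔL = 61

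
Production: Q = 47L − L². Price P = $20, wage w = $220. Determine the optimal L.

The marginal product of L is MP_L = 47 − 2L.
A price-taking firm hires until the value of the marginal product equals the wage: P·MP_L = w, so 20·(47 − 2L) = 220.
Then 47 − 2L = 11, giving L = 18.

L* = 18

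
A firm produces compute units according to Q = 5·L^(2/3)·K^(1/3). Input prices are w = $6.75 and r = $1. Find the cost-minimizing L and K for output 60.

Cost minimization requires the marginal rate of technical substitution to equal the input-price ratio: MP_L/MP_K = w/r.
Here MP_L/MP_K = (2/3)·(K/L)/(1/3) = 2·(K/L). Setting this equal to 6.75/1 = 6.75 gives K = 3.375L.
Substituting into Q = 60: 5·L^(2/3)·(3.375L)^(1/3) = 60.
Solving, L = 8 and K = 27.

L* = 8, K* = 27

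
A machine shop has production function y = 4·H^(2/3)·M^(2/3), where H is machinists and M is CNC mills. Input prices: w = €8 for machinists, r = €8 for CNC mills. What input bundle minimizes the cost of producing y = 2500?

Cost minimization requires the marginal rate of technical substitution to equal the input-price ratio: MP_H/MP_M = w/r.
Here MP_H/MP_M = (2/3)·(M/H)/(2/3) = (M/H). Setting this equal to 8/8 = 1 gives M = H.
Substituting into y = 2500: 4·H^(2/3)·(H)^(2/3) = 2500.
Solving, H = 125 and M = 125.

H* = 125, M* = 125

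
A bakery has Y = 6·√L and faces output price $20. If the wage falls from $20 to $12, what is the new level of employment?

L* = 25

From P·MP_L = w with MP_L = 3·L^(-1/2), the labor demand is L(w) = (60/w)^(2).
At w = 20: L = 9. At w = 12: L = 25.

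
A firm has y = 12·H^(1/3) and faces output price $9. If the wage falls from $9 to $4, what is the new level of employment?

H* = 27

From P·MP_H = w with MP_H = 4·H^(-2/3), the labor demand is H(w) = (36/w)^(3/2).
At w = 9: H = 8. At w = 4: H = 27.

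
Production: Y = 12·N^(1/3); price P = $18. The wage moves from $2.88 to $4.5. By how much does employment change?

From P·MP_N = w with MP_N = 4·N^(-2/3), the labor demand is N(w) = (72/w)^(3/2).
At w = 2.88: N = 125. At w = 4.5: N = 64.
ΔN = 64 − 125 = -61.

ΔN = -61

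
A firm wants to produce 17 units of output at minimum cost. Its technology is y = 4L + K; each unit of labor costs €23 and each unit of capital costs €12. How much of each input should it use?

The inputs are perfect substitutes, so the firm uses whichever has the lower cost per unit of output.
Cost per unit of output via L is 5.75; via K it is 12. L is cheaper.
Producing y = 17 with L alone: L = 4.25, K = 0.

L* = 4.25, K* = 0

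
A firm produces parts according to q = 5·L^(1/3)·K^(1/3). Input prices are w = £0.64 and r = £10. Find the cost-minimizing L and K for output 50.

Cost minimization requires the marginal rate of technical substitution to equal the input-price ratio: MP_L/MP_K = w/r.
Here MP_L/MP_K = (1/3)·(K/L)/(1/3) = (K/L). Setting this equal to 0.64/10 = 0.064 gives K = 0.064L.
Substituting into q = 50: 5·L^(1/3)·(0.064L)^(1/3) = 50.
Solving, L = 125 and K = 8.

L* = 125, K* = 8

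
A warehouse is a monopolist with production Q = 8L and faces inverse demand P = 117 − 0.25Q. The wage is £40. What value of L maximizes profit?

Marginal revenue from the inverse demand is MR = 117 − 0.5Q.
The marginal product is MP_L = 8.
A monopolist hires until marginal revenue product equals the wage: MR·MP_L = w.
(117 − 4L)·8 = 40, so L = 28.

L* = 28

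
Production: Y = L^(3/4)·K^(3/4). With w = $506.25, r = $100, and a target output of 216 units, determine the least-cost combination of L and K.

Cost minimization requires the marginal rate of technical substitution to equal the input-price ratio: MP_L/MP_K = w/r.
Here MP_L/MP_K = (3/4)·(K/L)/(3/4) = (K/L). Setting this equal to 506.25/100 = 5.0625 gives K = 5.0625L.
Substituting into Y = 216: L^(3/4)·(5.0625L)^(3/4) = 216.
Solving, L = 16 and K = 81.

L* = 16, K* = 81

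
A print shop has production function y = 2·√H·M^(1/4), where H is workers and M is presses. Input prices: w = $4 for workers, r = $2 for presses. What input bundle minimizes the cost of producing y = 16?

H* = 16, M* = 16

Cost minimization requires the marginal rate of technical substitution to equal the input-price ratio: MP_H/MP_M = w/r.
Here MP_H/MP_M = (1/2)·(M/H)/(1/4) = 2·(M/H). Setting this equal to 4/2 = 2 gives M = H.
Substituting into y = 16: 2·H^(1/2)·(H)^(1/4) = 16.
Solving, H = 16 and M = 16.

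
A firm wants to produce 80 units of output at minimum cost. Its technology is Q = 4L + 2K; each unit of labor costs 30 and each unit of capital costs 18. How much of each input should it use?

The inputs are perfect substitutes, so the firm uses whichever has the lower cost per unit of output.
Cost per unit of output via L is w/4 = 7.5; via K it is r/2 = 9. L is cheaper.
Producing Q = 80 with L alone: L = 20, K = 0.

L* = 20, K* = 0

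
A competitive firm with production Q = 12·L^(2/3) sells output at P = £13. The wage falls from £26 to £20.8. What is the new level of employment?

From P·MP_L = w with MP_L = 8·L^(-1/3), the labor demand is L(w) = (104/w)^(3).
At w = 26: L = 64. At w = 20.8: L = 125.

L* = 125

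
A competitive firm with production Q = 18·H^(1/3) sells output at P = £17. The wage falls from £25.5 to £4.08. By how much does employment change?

ΔH = 117

From P·MP_H = w with MP_H = 6·H^(-2/3), the labor demand is H(w) = (102/w)^(3/2).
At w = 25.5: H = 8. At w = 4.08: H = 125.
ΔH = 125 − 8 = 117.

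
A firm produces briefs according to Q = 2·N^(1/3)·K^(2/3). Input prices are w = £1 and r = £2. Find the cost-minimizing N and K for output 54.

N* = 27, K* = 27

Cost minimization requires the marginal rate of technical substitution to equal the input-price ratio: MP_N/MP_K = w/r.
Here MP_N/MP_K = (1/3)·(K/N)/(2/3) = 0.5·(K/N). Setting this equal to 1/2 = 0.5 gives K = N.
Substituting into Q = 54: 2·N^(1/3)·(N)^(2/3) = 54.
Solving, N = 27 and K = 27.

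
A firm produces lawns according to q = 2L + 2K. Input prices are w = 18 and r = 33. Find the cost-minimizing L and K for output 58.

L* = 29, K* = 0

The inputs are perfect substitutes, so the firm uses whichever has the lower cost per unit of output.
Cost per unit of output via L is w/2 = 9; via K it is r/2 = 16.5. L is cheaper.
Producing q = 58 with L alone: L = 29, K = 0.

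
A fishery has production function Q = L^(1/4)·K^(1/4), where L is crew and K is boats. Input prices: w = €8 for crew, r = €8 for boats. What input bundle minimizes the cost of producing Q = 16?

L* = 256, K* = 256

Cost minimization requires the marginal rate of technical substitution to equal the input-price ratio: MP_L/MP_K = w/r.
Here MP_L/MP_K = (1/4)·(K/L)/(1/4) = (K/L). Setting this equal to 8/8 = 1 gives K = L.
Substituting into Q = 16: L^(1/4)·(L)^(1/4) = 16.
Solving, L = 256 and K = 256.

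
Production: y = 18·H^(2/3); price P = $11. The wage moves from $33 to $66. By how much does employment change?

From P·MP_H = w with MP_H = 12·H^(-1/3), the labor demand is H(w) = (132/w)^(3).
At w = 33: H = 64. At w = 66: H = 8.
ΔH = 8 − 64 = -56.

ΔH = -56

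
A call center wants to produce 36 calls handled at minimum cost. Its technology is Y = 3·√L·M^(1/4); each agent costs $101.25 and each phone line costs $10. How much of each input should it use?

L* = 16, M* = 81

Cost minimization requires the marginal rate of technical substitution to equal the input-price ratio: MP_L/MP_M = w/r.
Here MP_L/MP_M = (1/2)·(M/L)/(1/4) = 2·(M/L). Setting this equal to 101.25/10 = 10.125 gives M = 5.0625L.
Substituting into Y = 36: 3·L^(1/2)·(5.0625L)^(1/4) = 36.
Solving, L = 16 and M = 81.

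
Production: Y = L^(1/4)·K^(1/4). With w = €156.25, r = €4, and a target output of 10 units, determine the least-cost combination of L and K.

L* = 16, K* = 625

Cost minimization requires the marginal rate of technical substitution to equal the input-price ratio: MP_L/MP_K = w/r.
Here MP_L/MP_K = (1/4)·(K/L)/(1/4) = (K/L). Setting this equal to 156.25/4 = 39.0625 gives K = 39.0625L.
Substituting into Y = 10: L^(1/4)·(39.0625L)^(1/4) = 10.
Solving, L = 16 and K = 625.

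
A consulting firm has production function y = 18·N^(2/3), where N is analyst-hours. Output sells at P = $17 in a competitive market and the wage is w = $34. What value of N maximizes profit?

N* = 216

MP_N = (2/3)·18·N^(-1/3) = 12·N^(-1/3).
Profit maximization for a price taker requires P·MP_N = w: 17·12·N^(-1/3) = 34.
So N^(-1/3) = 1/6, which gives N = 216.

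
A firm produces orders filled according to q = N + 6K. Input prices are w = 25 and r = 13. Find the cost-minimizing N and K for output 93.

The inputs are perfect substitutes, so the firm uses whichever has the lower cost per unit of output.
Cost per unit of output via N is 25; via K it is 13/6. K is cheaper.
Producing q = 93 with K alone: N = 0, K = 15.5.

N* = 0, K* = 15.5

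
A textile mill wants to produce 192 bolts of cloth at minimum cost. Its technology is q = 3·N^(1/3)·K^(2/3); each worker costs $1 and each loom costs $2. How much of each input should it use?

Cost minimization requires the marginal rate of technical substitution to equal the input-price ratio: MP_N/MP_K = w/r.
Here MP_N/MP_K = (1/3)·(K/N)/(2/3) = 0.5·(K/N). Setting this equal to 1/2 = 0.5 gives K = N.
Substituting into q = 192: 3·N^(1/3)·(N)^(2/3) = 192.
Solving, N = 64 and K = 64.

N* = 64, K* = 64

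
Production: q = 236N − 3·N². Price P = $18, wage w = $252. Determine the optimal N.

The marginal product of N is MP_N = 236 − 6N.
A price-taking firm hires until the value of the marginal product equals the wage: P·MP_N = w, so 18·(236 − 6N) = 252.
Then 236 − 6N = 14, giving N = 37.

N* = 37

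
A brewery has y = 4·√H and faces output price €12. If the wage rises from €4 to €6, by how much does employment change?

From P·MP_H = w with MP_H = 2·H^(-1/2), the labor demand is H(w) = (24/w)^(2).
At w = 4: H = 36. At w = 6: H = 16.
ΔH = 16 − 36 = -20.

ΔH = -20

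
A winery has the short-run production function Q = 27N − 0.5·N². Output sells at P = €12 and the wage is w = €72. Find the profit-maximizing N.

The marginal product of N is MP_N = 27 − N.
A price-taking firm hires until the value of the marginal product equals the wage: P·MP_N = w, so 12·(27 − N) = 72.
Then 27 − N = 6, giving N = 21.

N* = 21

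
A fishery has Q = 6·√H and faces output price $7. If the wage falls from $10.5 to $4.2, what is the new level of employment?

From P·MP_H = w with MP_H = 3·H^(-1/2), the labor demand is H(w) = (21/w)^(2).
At w = 10.5: H = 4. At w = 4.2: H = 25.

H* = 25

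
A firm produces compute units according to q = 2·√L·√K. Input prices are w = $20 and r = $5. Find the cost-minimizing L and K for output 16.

L* = 4, K* = 16

Cost minimization requires the marginal rate of technical substitution to equal the input-price ratio: MP_L/MP_K = w/r.
Here MP_L/MP_K = (1/2)·(K/L)/(1/2) = (K/L). Setting this equal to 20/5 = 4 gives K = 4L.
Substituting into q = 16: 2·L^(1/2)·(4L)^(1/2) = 16.
Solving, L = 4 and K = 16.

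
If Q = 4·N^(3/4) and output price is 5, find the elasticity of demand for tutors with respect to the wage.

ε = -4

MP_N = (3/4)·4·N^(-1/4), so P·MP_N = w gives 15·N^(-1/4) = w.
Solving, N(w) = (15/w)^(4). This is a constant-elasticity form: N ∝ w^(−4), so ε = −4.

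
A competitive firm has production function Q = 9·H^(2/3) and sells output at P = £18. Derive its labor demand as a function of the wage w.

MP_H = (2/3)·9·H^(-1/3) = 6·H^(-1/3).
Setting P·MP_H = w: 108·H^(-1/3) = w.
Solving for H: H^(-1/3) = w/108, so H = (108/w)^(3).

H(w) = 1259712/w³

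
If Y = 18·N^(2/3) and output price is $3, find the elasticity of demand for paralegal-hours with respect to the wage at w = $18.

ε = -3

MP_N = (2/3)·18·N^(-1/3), so P·MP_N = w gives 36·N^(-1/3) = w.
Solving, N(w) = (36/w)^(3). This is a constant-elasticity form: N ∝ w^(−3), so ε = −3.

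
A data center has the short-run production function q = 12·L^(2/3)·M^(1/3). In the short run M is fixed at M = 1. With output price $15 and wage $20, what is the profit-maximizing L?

L* = 216

With M = 1, MP_L = (2/3)·12·L^(-1/3)·1^(1/3) = 8·L^(-1/3).
Profit maximization for a price taker requires P·MP_L = w: 15·8·L^(-1/3) = 20.
So L^(-1/3) = 1/6, which gives L = 216.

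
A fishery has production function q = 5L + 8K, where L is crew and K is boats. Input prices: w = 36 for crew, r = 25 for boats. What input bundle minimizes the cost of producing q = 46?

L* = 0, K* = 5.75

The inputs are perfect substitutes, so the firm uses whichever has the lower cost per unit of output.
Cost per unit of output via L is w/5 = 7.2; via K it is r/8 = 3.125. K is cheaper.
Producing q = 46 with K alone: L = 0, K = 5.75.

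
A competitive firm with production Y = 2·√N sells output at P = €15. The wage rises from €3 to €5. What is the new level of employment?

From P·MP_N = w with MP_N = N^(-1/2), the labor demand is N(w) = (15/w)^(2).
At w = 3: N = 25. At w = 5: N = 9.

N* = 9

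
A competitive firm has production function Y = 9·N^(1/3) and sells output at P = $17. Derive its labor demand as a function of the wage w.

N(w) = (51/w)^(3/2)

MP_N = (1/3)·9·N^(-2/3) = 3·N^(-2/3).
Setting P·MP_N = w: 51·N^(-2/3) = w.
Solving for N: N^(-2/3) = w/51, so N = (51/w)^(3/2).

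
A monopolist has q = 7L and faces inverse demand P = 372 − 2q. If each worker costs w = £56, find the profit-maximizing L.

L* = 13

Marginal revenue from the inverse demand is MR = 372 − 4q.
The marginal product is MP_L = 7.
A monopolist hires until marginal revenue product equals the wage: MR·MP_L = w.
(372 − 28L)·7 = 56, so L = 13.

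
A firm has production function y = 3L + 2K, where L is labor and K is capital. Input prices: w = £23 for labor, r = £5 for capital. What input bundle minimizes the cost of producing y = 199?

L* = 0, K* = 99.5

The inputs are perfect substitutes, so the firm uses whichever has the lower cost per unit of output.
Cost per unit of output via L is w/3 = 23/3; via K it is r/2 = 2.5. K is cheaper.
Producing y = 199 with K alone: L = 0, K = 99.5.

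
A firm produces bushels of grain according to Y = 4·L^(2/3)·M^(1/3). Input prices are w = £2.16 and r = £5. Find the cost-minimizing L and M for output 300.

L* = 125, M* = 27

Cost minimization requires the marginal rate of technical substitution to equal the input-price ratio: MP_L/MP_M = w/r.
Here MP_L/MP_M = (2/3)·(M/L)/(1/3) = 2·(M/L). Setting this equal to 2.16/5 = 0.432 gives M = 0.216L.
Substituting into Y = 300: 4·L^(2/3)·(0.216L)^(1/3) = 300.
Solving, L = 125 and M = 27.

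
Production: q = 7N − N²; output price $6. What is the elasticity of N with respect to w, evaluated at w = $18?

ε = -0.75

From P·MP_N = w with MP_N = 7 − 2N, labor demand is N(w) = (7 − w/6)/2.
dN/dw = −1/(12) = -1/12.
At w = 18, N = 2, so ε = (dN/dw)·(w/N) = (-1/12)·(18/2) = -0.75.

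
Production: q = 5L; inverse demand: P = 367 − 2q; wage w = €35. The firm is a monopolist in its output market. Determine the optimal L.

Marginal revenue from the inverse demand is MR = 367 − 4q.
The marginal product is MP_L = 5.
A monopolist hires until marginal revenue product equals the wage: MR·MP_L = w.
(367 − 20L)·5 = 35, so L = 18.

L* = 18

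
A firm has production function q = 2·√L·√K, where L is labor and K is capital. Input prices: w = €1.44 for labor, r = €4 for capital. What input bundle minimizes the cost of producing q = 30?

L* = 25, K* = 9

Cost minimization requires the marginal rate of technical substitution to equal the input-price ratio: MP_L/MP_K = w/r.
Here MP_L/MP_K = (1/2)·(K/L)/(1/2) = (K/L). Setting this equal to 1.44/4 = 0.36 gives K = 0.36L.
Substituting into q = 30: 2·L^(1/2)·(0.36L)^(1/2) = 30.
Solving, L = 25 and K = 9.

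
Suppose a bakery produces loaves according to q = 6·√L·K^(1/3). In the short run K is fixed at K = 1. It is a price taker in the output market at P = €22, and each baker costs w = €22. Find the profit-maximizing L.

L* = 9

With K = 1, MP_L = (1/2)·6·L^(-1/2)·1^(1/3) = 3·L^(-1/2).
Profit maximization for a price taker requires P·MP_L = w: 22·3·L^(-1/2) = 22.
So L^(-1/2) = 1/3, which gives L = 9.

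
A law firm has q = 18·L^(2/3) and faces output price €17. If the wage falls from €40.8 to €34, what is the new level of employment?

From P·MP_L = w with MP_L = 12·L^(-1/3), the labor demand is L(w) = (204/w)^(3).
At w = 40.8: L = 125. At w = 34: L = 216.

L* = 216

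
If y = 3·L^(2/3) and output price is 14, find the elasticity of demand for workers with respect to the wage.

ε = -3

MP_L = (2/3)·3·L^(-1/3), so P·MP_L = w gives 28·L^(-1/3) = w.
Solving, L(w) = (28/w)^(3). This is a constant-elasticity form: L ∝ w^(−3), so ε = −3.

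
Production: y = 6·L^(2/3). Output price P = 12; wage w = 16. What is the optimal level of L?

L* = 27

MP_L = (2/3)·6·L^(-1/3) = 4·L^(-1/3).
Profit maximization for a price taker requires P·MP_L = w: 12·4·L^(-1/3) = 16.
So L^(-1/3) = 1/3, which gives L = 27.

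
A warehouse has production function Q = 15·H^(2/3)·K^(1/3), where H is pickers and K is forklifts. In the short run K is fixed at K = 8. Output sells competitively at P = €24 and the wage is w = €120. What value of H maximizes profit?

H* = 64

With K = 8, MP_H = (2/3)·15·H^(-1/3)·8^(1/3) = 20·H^(-1/3).
Profit maximization for a price taker requires P·MP_H = w: 24·20·H^(-1/3) = 120.
So H^(-1/3) = 0.25, which gives H = 64.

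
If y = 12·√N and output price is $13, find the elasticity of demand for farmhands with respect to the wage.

ε = -2

MP_N = (1/2)·12·N^(-1/2), so P·MP_N = w gives 78·N^(-1/2) = w.
Solving, N(w) = (78/w)^(2). This is a constant-elasticity form: N ∝ w^(−2), so ε = −2.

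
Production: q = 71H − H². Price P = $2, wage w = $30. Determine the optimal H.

H* = 28

The marginal product of H is MP_H = 71 − 2H.
A price-taking firm hires until the value of the marginal product equals the wage: P·MP_H = w, so 2·(71 − 2H) = 30.
Then 71 − 2H = 15, giving H = 28.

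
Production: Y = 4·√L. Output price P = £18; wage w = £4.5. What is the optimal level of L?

L* = 64

MP_L = (1/2)·4·L^(-1/2) = 2·L^(-1/2).
Profit maximization for a price taker requires P·MP_L = w: 18·2·L^(-1/2) = 4.5.
So L^(-1/2) = 0.125, which gives L = 64.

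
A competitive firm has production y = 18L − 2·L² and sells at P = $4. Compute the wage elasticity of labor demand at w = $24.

ε = -0.5

From P·MP_L = w with MP_L = 18 − 4L, labor demand is L(w) = (18 − w/4)/4.
dL/dw = −1/(16) = -0.0625.
At w = 24, L = 3, so ε = (dL/dw)·(w/L) = (-0.0625)·(24/3) = -0.5.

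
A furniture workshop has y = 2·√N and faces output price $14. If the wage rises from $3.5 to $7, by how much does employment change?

From P·MP_N = w with MP_N = N^(-1/2), the labor demand is N(w) = (14/w)^(2).
At w = 3.5: N = 16. At w = 7: N = 4.
ΔN = 4 − 16 = -12.

ΔN = -12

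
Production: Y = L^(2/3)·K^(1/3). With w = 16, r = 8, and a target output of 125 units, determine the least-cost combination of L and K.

Cost minimization requires the marginal rate of technical substitution to equal the input-price ratio: MP_L/MP_K = w/r.
Here MP_L/MP_K = (2/3)·(K/L)/(1/3) = 2·(K/L). Setting this equal to 16/8 = 2 gives K = L.
Substituting into Y = 125: L^(2/3)·(L)^(1/3) = 125.
Solving, L = 125 and K = 125.

L* = 125, K* = 125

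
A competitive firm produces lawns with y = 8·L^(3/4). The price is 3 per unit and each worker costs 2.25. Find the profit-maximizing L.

L* = 4096

MP_L = (3/4)·8·L^(-1/4) = 6·L^(-1/4).
Profit maximization for a price taker requires P·MP_L = w: 3·6·L^(-1/4) = 2.25.
So L^(-1/4) = 0.125, which gives L = 4096.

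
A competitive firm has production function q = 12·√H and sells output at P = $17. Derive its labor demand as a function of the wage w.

MP_H = (1/2)·12·H^(-1/2) = 6·H^(-1/2).
Setting P·MP_H = w: 102·H^(-1/2) = w.
Solving for H: H^(-1/2) = w/102, so H = (102/w)^(2).

H(w) = 10404/w²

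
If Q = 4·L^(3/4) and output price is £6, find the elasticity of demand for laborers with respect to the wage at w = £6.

ε = -4

MP_L = (3/4)·4·L^(-1/4), so P·MP_L = w gives 18·L^(-1/4) = w.
Solving, L(w) = (18/w)^(4). This is a constant-elasticity form: L ∝ w^(−4), so ε = −4.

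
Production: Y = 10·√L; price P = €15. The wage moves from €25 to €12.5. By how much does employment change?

From P·MP_L = w with MP_L = 5·L^(-1/2), the labor demand is L(w) = (75/w)^(2).
At w = 25: L = 9. At w = 12.5: L = 36.
ΔL = 36 − 9 = 27.

ΔL = 27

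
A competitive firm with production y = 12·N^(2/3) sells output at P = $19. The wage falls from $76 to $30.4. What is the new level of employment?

N* = 125

From P·MP_N = w with MP_N = 8·N^(-1/3), the labor demand is N(w) = (152/w)^(3).
At w = 76: N = 8. At w = 30.4: N = 125.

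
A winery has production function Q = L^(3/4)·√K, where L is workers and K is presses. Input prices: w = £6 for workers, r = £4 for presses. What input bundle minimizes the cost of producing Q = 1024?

L* = 256, K* = 256

Cost minimization requires the marginal rate of technical substitution to equal the input-price ratio: MP_L/MP_K = w/r.
Here MP_L/MP_K = (3/4)·(K/L)/(1/2) = 1.5·(K/L). Setting this equal to 6/4 = 1.5 gives K = L.
Substituting into Q = 1024: L^(3/4)·(L)^(1/2) = 1024.
Solving, L = 256 and K = 256.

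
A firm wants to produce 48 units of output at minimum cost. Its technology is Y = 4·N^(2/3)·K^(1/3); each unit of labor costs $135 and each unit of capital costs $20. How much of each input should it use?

Cost minimization requires the marginal rate of technical substitution to equal the input-price ratio: MP_N/MP_K = w/r.
Here MP_N/MP_K = (2/3)·(K/N)/(1/3) = 2·(K/N). Setting this equal to 135/20 = 6.75 gives K = 3.375N.
Substituting into Y = 48: 4·N^(2/3)·(3.375N)^(1/3) = 48.
Solving, N = 8 and K = 27.

N* = 8, K* = 27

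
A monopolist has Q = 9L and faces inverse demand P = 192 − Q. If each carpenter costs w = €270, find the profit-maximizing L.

Marginal revenue from the inverse demand is MR = 192 − 2Q.
The marginal product is MP_L = 9.
A monopolist hires until marginal revenue product equals the wage: MR·MP_L = w.
(192 − 18L)·9 = 270, so L = 9.

L* = 9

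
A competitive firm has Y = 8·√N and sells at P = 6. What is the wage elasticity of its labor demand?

ε = -2

MP_N = (1/2)·8·N^(-1/2), so P·MP_N = w gives 24·N^(-1/2) = w.
Solving, N(w) = (24/w)^(2). This is a constant-elasticity form: N ∝ w^(−2), so ε = −2.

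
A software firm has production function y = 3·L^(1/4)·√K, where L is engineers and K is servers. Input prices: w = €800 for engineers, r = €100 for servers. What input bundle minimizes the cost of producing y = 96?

L* = 16, K* = 256

Cost minimization requires the marginal rate of technical substitution to equal the input-price ratio: MP_L/MP_K = w/r.
Here MP_L/MP_K = (1/4)·(K/L)/(1/2) = 0.5·(K/L). Setting this equal to 800/100 = 8 gives K = 16L.
Substituting into y = 96: 3·L^(1/4)·(16L)^(1/2) = 96.
Solving, L = 16 and K = 256.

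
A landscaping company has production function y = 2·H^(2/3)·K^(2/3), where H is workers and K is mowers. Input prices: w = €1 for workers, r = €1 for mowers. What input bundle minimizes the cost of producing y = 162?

Cost minimization requires the marginal rate of technical substitution to equal the input-price ratio: MP_H/MP_K = w/r.
Here MP_H/MP_K = (2/3)·(K/H)/(2/3) = (K/H). Setting this equal to 1/1 = 1 gives K = H.
Substituting into y = 162: 2·H^(2/3)·(H)^(2/3) = 162.
Solving, H = 27 and K = 27.

H* = 27, K* = 27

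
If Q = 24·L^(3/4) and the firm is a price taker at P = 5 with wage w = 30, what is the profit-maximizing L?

L* = 81

MP_L = (3/4)·24·L^(-1/4) = 18·L^(-1/4).
Profit maximization for a price taker requires P·MP_L = w: 5·18·L^(-1/4) = 30.
So L^(-1/4) = 1/3, which gives L = 81.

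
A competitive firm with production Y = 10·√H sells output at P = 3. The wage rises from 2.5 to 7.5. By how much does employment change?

From P·MP_H = w with MP_H = 5·H^(-1/2), the labor demand is H(w) = (15/w)^(2).
At w = 2.5: H = 36. At w = 7.5: H = 4.
ΔH = 4 − 36 = -32.

ΔH = -32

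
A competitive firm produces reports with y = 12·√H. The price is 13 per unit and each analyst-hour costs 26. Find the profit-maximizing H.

H* = 9

MP_H = (1/2)·12·H^(-1/2) = 6·H^(-1/2).
Profit maximization for a price taker requires P·MP_H = w: 13·6·H^(-1/2) = 26.
So H^(-1/2) = 1/3, which gives H = 9.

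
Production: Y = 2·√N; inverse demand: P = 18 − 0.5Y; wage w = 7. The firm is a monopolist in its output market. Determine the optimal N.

Marginal revenue from the inverse demand is MR = 18 − Y.
The marginal product is MP_N = N^(-1/2).
A monopolist hires until marginal revenue product equals the wage: MR·MP_N = w.
At N, Y = 2·√N. Substituting and solving: (18 − 2·√N)·N^(-1/2) = 7 gives N = 4.

N* = 4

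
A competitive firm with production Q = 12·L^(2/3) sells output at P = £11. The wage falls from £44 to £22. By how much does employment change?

ΔL = 56

From P·MP_L = w with MP_L = 8·L^(-1/3), the labor demand is L(w) = (88/w)^(3).
At w = 44: L = 8. At w = 22: L = 64.
ΔL = 64 − 8 = 56.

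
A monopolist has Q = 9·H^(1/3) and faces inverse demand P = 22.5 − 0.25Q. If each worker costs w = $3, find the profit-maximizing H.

H* = 27

Marginal revenue from the inverse demand is MR = 22.5 − 0.5Q.
The marginal product is MP_H = 3·H^(-2/3).
A monopolist hires until marginal revenue product equals the wage: MR·MP_H = w.
At H, Q = 9·H^(1/3). Substituting and solving: (22.5 − 4.5·H^(1/3))·3·H^(-2/3) = 3 gives H = 27.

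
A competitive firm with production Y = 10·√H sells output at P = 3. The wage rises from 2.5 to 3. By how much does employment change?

ΔH = -11

From P·MP_H = w with MP_H = 5·H^(-1/2), the labor demand is H(w) = (15/w)^(2).
At w = 2.5: H = 36. At w = 3: H = 25.
ΔH = 25 − 36 = -11.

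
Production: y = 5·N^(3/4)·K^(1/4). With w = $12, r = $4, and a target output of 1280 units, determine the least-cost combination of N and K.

N* = 256, K* = 256

Cost minimization requires the marginal rate of technical substitution to equal the input-price ratio: MP_N/MP_K = w/r.
Here MP_N/MP_K = (3/4)·(K/N)/(1/4) = 3·(K/N). Setting this equal to 12/4 = 3 gives K = N.
Substituting into y = 1280: 5·N^(3/4)·(N)^(1/4) = 1280.
Solving, N = 256 and K = 256.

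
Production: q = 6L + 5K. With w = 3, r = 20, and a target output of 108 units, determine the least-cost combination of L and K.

L* = 18, K* = 0

The inputs are perfect substitutes, so the firm uses whichever has the lower cost per unit of output.
Cost per unit of output via L is w/6 = 0.5; via K it is r/5 = 4. L is cheaper.
Producing q = 108 with L alone: L = 18, K = 0.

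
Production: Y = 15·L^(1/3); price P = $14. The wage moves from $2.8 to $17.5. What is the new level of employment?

From P·MP_L = w with MP_L = 5·L^(-2/3), the labor demand is L(w) = (70/w)^(3/2).
At w = 2.8: L = 125. At w = 17.5: L = 8.

L* = 8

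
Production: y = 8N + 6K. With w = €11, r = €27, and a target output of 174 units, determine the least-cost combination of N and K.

N* = 21.75, K* = 0

The inputs are perfect substitutes, so the firm uses whichever has the lower cost per unit of output.
Cost per unit of output via N is w/8 = 1.375; via K it is r/6 = 4.5. N is cheaper.
Producing y = 174 with N alone: N = 21.75, K = 0.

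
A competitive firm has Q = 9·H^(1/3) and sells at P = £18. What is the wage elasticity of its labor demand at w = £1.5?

MP_H = (1/3)·9·H^(-2/3), so P·MP_H = w gives 54·H^(-2/3) = w.
Solving, H(w) = (54/w)^(3/2). This is a constant-elasticity form: H ∝ w^(−3/2), so ε = −3/2.

ε = -1.5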